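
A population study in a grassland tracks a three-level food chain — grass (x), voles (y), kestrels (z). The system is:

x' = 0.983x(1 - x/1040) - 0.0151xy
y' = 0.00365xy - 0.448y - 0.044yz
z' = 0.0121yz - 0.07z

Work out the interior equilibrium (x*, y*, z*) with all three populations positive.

From dz/dt = 0: 0.0121y* = 0.07, so y* = 5.79.
From dx/dt = 0: 0.983(1 - x*/1040) = 0.0151·5.79, giving x* = 1040·(1 - 0.0889) = 948.
From dy/dt = 0: 0.00365·948 - 0.448 = 0.044z*, so z* = 3.01/0.044 = 68.4.

x* ≈ 948, y* ≈ 5.79, z* ≈ 68.4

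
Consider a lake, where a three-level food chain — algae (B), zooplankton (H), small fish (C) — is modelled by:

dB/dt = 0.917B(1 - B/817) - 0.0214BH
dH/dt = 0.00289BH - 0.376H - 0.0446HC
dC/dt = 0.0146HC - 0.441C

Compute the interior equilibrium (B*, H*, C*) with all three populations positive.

From dC/dt = 0: 0.0146H* = 0.441, so H* = 30.2.
From dB/dt = 0: 0.917(1 - B*/817) = 0.0214·30.2, giving B* = 817·(1 - 0.705) = 241.
From dH/dt = 0: 0.00289·241 - 0.376 = 0.0446C*, so C* = 0.321/0.0446 = 7.19.

B* ≈ 241, H* ≈ 30.2, C* ≈ 7.19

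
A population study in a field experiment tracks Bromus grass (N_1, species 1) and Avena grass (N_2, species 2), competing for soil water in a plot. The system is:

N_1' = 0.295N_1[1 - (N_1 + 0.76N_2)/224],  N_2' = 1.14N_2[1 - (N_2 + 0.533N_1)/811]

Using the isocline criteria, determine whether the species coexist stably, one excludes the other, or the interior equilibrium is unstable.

Compare the nullcline intercepts: K1/α12 = 224/0.76 = 295 < K2 = 811; K2/α21 = 811/0.533 = 1520 > K1 = 224.
Since the inequalities point opposite ways, species 2 can invade but species 1 cannot.

species 2 excludes species 1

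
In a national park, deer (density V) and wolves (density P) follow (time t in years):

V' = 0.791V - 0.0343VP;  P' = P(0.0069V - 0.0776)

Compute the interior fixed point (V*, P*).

V* ≈ 11.2, P* ≈ 23.1

Set dP/dt = 0 with P > 0: 0.0069V - 0.0776 = 0, so V* = 0.0776/0.0069 = 11.2.
Set dV/dt = 0 with V > 0: 0.791 - 0.0343P = 0, so P* = 0.791/0.0343 = 23.1.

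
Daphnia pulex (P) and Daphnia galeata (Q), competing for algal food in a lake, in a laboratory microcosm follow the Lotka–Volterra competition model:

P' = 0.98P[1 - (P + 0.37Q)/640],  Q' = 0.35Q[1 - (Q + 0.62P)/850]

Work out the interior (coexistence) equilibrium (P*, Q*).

Setting both brackets to zero gives the nullclines P + 0.37Q = 640 and 0.62P + Q = 850.
Substituting Q = 850 - 0.62P into the first: P(1 - 0.37·0.62) = 640 - 0.37·850.
So P* = 326/0.771 = 422, and then Q* = 850 - 0.62·422 = 588.

P* ≈ 422, Q* ≈ 588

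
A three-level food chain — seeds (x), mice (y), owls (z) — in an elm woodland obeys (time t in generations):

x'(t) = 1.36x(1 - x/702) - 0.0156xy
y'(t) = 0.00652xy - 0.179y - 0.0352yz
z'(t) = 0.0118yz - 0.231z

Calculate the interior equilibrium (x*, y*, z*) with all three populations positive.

From dz/dt = 0: 0.0118y* = 0.231, so y* = 19.6.
From dx/dt = 0: 1.36(1 - x*/702) = 0.0156·19.6, giving x* = 702·(1 - 0.225) = 544.
From dy/dt = 0: 0.00652·544 - 0.179 = 0.0352z*, so z* = 3.37/0.0352 = 95.7.

x* ≈ 544, y* ≈ 19.6, z* ≈ 95.7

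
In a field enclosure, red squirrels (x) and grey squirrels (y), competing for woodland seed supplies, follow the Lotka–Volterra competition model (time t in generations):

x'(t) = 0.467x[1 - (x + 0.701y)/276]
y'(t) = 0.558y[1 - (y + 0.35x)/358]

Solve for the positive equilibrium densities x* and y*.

Setting both brackets to zero gives the nullclines x + 0.701y = 276 and 0.35x + y = 358.
Substituting y = 358 - 0.35x into the first: x(1 - 0.701·0.35) = 276 - 0.701·358.
So x* = 25/0.755 = 33.2, and then y* = 358 - 0.35·33.2 = 346.

x* ≈ 33.2, y* ≈ 346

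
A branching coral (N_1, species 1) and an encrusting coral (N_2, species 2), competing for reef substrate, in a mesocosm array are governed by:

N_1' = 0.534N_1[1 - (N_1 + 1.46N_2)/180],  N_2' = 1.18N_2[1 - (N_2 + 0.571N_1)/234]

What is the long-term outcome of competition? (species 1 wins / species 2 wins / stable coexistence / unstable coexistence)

species 2 excludes species 1

Compare the nullcline intercepts: K1/α12 = 180/1.46 = 123 < K2 = 234; K2/α21 = 234/0.571 = 410 > K1 = 180.
Since the inequalities point opposite ways, species 2 can invade but species 1 cannot.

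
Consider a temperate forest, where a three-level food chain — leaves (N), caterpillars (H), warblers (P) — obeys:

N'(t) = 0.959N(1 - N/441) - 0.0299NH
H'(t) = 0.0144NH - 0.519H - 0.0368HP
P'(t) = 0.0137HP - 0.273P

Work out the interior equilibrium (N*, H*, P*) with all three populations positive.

From dP/dt = 0: 0.0137H* = 0.273, so H* = 19.9.
From dN/dt = 0: 0.959(1 - N*/441) = 0.0299·19.9, giving N* = 441·(1 - 0.621) = 167.
From dH/dt = 0: 0.0144·167 - 0.519 = 0.0368P*, so P* = 1.89/0.0368 = 51.2.

N* ≈ 167, H* ≈ 19.9, P* ≈ 51.2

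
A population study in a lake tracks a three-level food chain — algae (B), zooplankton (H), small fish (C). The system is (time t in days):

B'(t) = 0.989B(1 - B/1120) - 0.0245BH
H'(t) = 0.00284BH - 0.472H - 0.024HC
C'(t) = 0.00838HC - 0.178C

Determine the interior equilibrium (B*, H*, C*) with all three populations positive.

From dC/dt = 0: 0.00838H* = 0.178, so H* = 21.2.
From dB/dt = 0: 0.989(1 - B*/1120) = 0.0245·21.2, giving B* = 1120·(1 - 0.526) = 531.
From dH/dt = 0: 0.00284·531 - 0.472 = 0.024C*, so C* = 1.04/0.024 = 43.1.

B* ≈ 531, H* ≈ 21.2, C* ≈ 43.1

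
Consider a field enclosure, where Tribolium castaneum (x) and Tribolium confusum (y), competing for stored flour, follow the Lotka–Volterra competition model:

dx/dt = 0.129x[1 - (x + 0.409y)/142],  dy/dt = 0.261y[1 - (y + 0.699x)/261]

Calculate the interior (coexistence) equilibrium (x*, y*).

x* ≈ 49.4, y* ≈ 226

Setting both brackets to zero gives the nullclines x + 0.409y = 142 and 0.699x + y = 261.
Substituting y = 261 - 0.699x into the first: x(1 - 0.409·0.699) = 142 - 0.409·261.
So x* = 35.3/0.714 = 49.4, and then y* = 261 - 0.699·49.4 = 226.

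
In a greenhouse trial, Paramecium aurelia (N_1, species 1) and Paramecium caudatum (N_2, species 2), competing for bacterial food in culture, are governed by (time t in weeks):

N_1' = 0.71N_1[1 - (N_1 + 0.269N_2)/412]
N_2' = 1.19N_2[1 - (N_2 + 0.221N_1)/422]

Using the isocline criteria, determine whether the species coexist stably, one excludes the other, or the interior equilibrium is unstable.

stable coexistence

Compare the nullcline intercepts: K1/α12 = 412/0.269 = 1530 > K2 = 422; K2/α21 = 422/0.221 = 1910 > K1 = 412.
Since both inequalities hold, each species can invade when rare, so the interior equilibrium is stable.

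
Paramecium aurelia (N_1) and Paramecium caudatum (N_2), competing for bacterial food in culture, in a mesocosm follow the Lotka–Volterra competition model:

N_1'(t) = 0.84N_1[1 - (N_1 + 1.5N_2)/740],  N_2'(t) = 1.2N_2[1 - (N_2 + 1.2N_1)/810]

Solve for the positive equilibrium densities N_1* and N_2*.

N_1* ≈ 594, N_2* ≈ 97.5

Setting both brackets to zero gives the nullclines N_1 + 1.5N_2 = 740 and 1.2N_1 + N_2 = 810.
Substituting N_2 = 810 - 1.2N_1 into the first: N_1(1 - 1.5·1.2) = 740 - 1.5·810.
So N_1* = -475/-0.8 = 594, and then N_2* = 810 - 1.2·594 = 97.5.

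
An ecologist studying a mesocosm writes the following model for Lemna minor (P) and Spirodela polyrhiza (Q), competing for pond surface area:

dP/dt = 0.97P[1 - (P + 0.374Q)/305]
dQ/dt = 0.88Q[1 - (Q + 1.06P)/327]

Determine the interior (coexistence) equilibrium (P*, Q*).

Setting both brackets to zero gives the nullclines P + 0.374Q = 305 and 1.06P + Q = 327.
Substituting Q = 327 - 1.06P into the first: P(1 - 0.374·1.06) = 305 - 0.374·327.
So P* = 183/0.604 = 303, and then Q* = 327 - 1.06·303 = 6.13.

P* ≈ 303, Q* ≈ 6.13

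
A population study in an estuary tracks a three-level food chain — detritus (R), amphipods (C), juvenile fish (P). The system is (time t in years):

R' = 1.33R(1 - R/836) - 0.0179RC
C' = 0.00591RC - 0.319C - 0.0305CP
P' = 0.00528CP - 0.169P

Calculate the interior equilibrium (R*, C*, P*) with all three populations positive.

R* ≈ 476, C* ≈ 32, P* ≈ 81.8

From dP/dt = 0: 0.00528C* = 0.169, so C* = 32.
From dR/dt = 0: 1.33(1 - R*/836) = 0.0179·32, giving R* = 836·(1 - 0.431) = 476.
From dC/dt = 0: 0.00591·476 - 0.319 = 0.0305P*, so P* = 2.49/0.0305 = 81.8.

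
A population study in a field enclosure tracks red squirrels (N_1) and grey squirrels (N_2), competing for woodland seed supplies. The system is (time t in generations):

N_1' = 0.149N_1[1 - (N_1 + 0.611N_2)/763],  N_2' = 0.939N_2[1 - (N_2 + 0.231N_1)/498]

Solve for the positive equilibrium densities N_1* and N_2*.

Setting both brackets to zero gives the nullclines N_1 + 0.611N_2 = 763 and 0.231N_1 + N_2 = 498.
Substituting N_2 = 498 - 0.231N_1 into the first: N_1(1 - 0.611·0.231) = 763 - 0.611·498.
So N_1* = 459/0.859 = 534, and then N_2* = 498 - 0.231·534 = 375.

N_1* ≈ 534, N_2* ≈ 375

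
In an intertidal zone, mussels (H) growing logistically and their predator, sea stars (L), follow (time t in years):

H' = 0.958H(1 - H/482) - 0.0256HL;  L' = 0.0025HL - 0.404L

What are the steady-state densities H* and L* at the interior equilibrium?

H* ≈ 162, L* ≈ 24.9

From dL/dt = 0 with L > 0: 0.0025H* = 0.404, so H* = 162.
Substitute into dH/dt = 0: 0.958(1 - 162/482) = 0.0256L*.
The bracket is 0.665, giving L* = 0.637/0.0256 = 24.9.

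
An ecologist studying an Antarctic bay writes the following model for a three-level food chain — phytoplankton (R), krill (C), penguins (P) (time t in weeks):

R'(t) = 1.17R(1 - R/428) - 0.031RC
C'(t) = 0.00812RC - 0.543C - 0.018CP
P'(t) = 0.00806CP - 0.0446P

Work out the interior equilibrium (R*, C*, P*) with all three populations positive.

R* ≈ 365, C* ≈ 5.53, P* ≈ 135

From dP/dt = 0: 0.00806C* = 0.0446, so C* = 5.53.
From dR/dt = 0: 1.17(1 - R*/428) = 0.031·5.53, giving R* = 428·(1 - 0.147) = 365.
From dC/dt = 0: 0.00812·365 - 0.543 = 0.018P*, so P* = 2.42/0.018 = 135.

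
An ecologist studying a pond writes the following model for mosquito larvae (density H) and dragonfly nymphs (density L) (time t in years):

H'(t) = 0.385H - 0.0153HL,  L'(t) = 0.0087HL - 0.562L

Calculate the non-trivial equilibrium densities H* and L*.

H* ≈ 64.6, L* ≈ 25.2

Set dL/dt = 0 with L > 0: 0.0087H - 0.562 = 0, so H* = 0.562/0.0087 = 64.6.
Set dH/dt = 0 with H > 0: 0.385 - 0.0153L = 0, so L* = 0.385/0.0153 = 25.2.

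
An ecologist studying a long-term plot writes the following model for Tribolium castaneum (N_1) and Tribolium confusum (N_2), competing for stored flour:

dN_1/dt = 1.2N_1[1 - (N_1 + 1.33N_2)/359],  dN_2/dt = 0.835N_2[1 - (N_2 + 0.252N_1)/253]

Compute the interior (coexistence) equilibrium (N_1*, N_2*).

N_1* ≈ 33.9, N_2* ≈ 244

Setting both brackets to zero gives the nullclines N_1 + 1.33N_2 = 359 and 0.252N_1 + N_2 = 253.
Substituting N_2 = 253 - 0.252N_1 into the first: N_1(1 - 1.33·0.252) = 359 - 1.33·253.
So N_1* = 22.5/0.665 = 33.9, and then N_2* = 253 - 0.252·33.9 = 244.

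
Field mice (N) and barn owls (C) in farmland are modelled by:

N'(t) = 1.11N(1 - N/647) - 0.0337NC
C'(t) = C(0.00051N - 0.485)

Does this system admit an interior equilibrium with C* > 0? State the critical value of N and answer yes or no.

The predator equation gives dC/dt > 0 only when N > 0.485/0.00051 = 951.
Without the predator, N → K = 647. Since 647 < 951, the predator cannot invade.

Threshold N = 951; K < 951, so no, the predator goes extinct.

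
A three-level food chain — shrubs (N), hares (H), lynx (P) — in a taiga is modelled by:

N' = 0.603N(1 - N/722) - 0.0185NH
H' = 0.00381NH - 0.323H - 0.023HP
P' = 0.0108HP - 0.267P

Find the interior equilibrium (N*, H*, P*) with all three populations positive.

From dP/dt = 0: 0.0108H* = 0.267, so H* = 24.7.
From dN/dt = 0: 0.603(1 - N*/722) = 0.0185·24.7, giving N* = 722·(1 - 0.758) = 174.
From dH/dt = 0: 0.00381·174 - 0.323 = 0.023P*, so P* = 0.341/0.023 = 14.8.

N* ≈ 174, H* ≈ 24.7, P* ≈ 14.8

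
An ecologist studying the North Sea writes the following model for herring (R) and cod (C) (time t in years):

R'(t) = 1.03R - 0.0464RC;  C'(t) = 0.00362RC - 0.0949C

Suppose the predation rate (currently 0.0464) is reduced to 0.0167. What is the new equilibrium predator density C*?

C* ≈ 61.7

At the interior fixed point, setting dR/dt = 0 with R > 0 fixes C* = (prey growth rate)/(RC coefficient) — independent of the other coefficients.
With the change, C* = 1.03/0.0167 = 61.7; it rises from 22.2.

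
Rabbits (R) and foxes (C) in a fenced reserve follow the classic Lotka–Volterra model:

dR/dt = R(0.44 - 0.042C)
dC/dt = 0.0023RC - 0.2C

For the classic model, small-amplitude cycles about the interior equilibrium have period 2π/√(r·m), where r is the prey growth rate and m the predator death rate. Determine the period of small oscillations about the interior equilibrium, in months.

Here r = 0.44 and m = 0.2, so r·m = 0.088.
ω = √0.088 = 0.297 per month, hence T = 2π/ω ≈ 21.2 months.

T ≈ 21.2 months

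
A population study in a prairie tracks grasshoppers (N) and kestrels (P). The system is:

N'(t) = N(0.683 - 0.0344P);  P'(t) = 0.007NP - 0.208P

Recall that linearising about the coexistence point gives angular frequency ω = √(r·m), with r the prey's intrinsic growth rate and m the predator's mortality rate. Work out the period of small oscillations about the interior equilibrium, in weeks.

Here r = 0.683 and m = 0.208, so r·m = 0.142.
ω = √0.142 = 0.377 per week, hence T = 2π/ω ≈ 16.7 weeks.

T ≈ 16.7 weeks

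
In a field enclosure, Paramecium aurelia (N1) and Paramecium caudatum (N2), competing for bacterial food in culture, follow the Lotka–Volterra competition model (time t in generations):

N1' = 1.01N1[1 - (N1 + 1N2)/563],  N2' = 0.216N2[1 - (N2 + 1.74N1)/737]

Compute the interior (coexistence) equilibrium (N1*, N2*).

Setting both brackets to zero gives the nullclines N1 + 1N2 = 563 and 1.74N1 + N2 = 737.
Substituting N2 = 737 - 1.74N1 into the first: N1(1 - 1·1.74) = 563 - 1·737.
So N1* = -174/-0.74 = 235, and then N2* = 737 - 1.74·235 = 328.

N1* ≈ 235, N2* ≈ 328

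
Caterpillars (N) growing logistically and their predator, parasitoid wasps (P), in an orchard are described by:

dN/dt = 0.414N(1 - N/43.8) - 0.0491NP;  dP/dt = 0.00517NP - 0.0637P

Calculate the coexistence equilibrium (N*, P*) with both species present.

From dP/dt = 0 with P > 0: 0.00517N* = 0.0637, so N* = 12.3.
Substitute into dN/dt = 0: 0.414(1 - 12.3/43.8) = 0.0491P*.
The bracket is 0.719, giving P* = 0.298/0.0491 = 6.06.

N* ≈ 12.3, P* ≈ 6.06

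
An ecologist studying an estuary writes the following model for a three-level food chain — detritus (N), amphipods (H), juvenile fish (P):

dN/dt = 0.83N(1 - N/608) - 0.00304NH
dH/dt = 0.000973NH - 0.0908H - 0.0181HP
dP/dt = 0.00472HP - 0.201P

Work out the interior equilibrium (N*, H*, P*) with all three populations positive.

From dP/dt = 0: 0.00472H* = 0.201, so H* = 42.6.
From dN/dt = 0: 0.83(1 - N*/608) = 0.00304·42.6, giving N* = 608·(1 - 0.156) = 513.
From dH/dt = 0: 0.000973·513 - 0.0908 = 0.0181P*, so P* = 0.409/0.0181 = 22.6.

N* ≈ 513, H* ≈ 42.6, P* ≈ 22.6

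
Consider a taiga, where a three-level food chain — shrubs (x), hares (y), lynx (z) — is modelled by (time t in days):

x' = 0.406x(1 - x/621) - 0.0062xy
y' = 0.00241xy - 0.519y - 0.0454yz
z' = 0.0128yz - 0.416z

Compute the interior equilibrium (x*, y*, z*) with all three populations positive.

x* ≈ 313, y* ≈ 32.5, z* ≈ 5.17

From dz/dt = 0: 0.0128y* = 0.416, so y* = 32.5.
From dx/dt = 0: 0.406(1 - x*/621) = 0.0062·32.5, giving x* = 621·(1 - 0.496) = 313.
From dy/dt = 0: 0.00241·313 - 0.519 = 0.0454z*, so z* = 0.235/0.0454 = 5.17.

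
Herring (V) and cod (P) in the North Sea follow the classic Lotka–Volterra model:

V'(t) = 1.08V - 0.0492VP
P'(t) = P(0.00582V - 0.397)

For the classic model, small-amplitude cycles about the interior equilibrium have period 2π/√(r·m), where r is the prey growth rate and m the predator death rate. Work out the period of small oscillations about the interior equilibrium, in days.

T ≈ 9.6 days

Here r = 1.08 and m = 0.397, so r·m = 0.429.
ω = √0.429 = 0.655 per day, hence T = 2π/ω ≈ 9.6 days.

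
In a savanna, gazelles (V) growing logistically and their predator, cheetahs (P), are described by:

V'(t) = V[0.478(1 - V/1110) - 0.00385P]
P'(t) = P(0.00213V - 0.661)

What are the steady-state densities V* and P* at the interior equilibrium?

From dP/dt = 0 with P > 0: 0.00213V* = 0.661, so V* = 310.
Substitute into dV/dt = 0: 0.478(1 - 310/1110) = 0.00385P*.
The bracket is 0.72, giving P* = 0.344/0.00385 = 89.4.

V* ≈ 310, P* ≈ 89.4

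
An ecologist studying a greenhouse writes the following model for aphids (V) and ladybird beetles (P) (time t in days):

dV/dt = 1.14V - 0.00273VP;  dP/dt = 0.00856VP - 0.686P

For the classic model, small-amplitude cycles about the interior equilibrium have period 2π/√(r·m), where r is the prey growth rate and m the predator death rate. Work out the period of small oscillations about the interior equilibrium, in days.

T ≈ 7.11 days

Here r = 1.14 and m = 0.686, so r·m = 0.782.
ω = √0.782 = 0.884 per day, hence T = 2π/ω ≈ 7.11 days.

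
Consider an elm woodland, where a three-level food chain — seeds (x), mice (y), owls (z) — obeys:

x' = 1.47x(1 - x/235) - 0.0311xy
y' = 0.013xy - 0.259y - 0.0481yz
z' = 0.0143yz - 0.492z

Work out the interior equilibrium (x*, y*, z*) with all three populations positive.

From dz/dt = 0: 0.0143y* = 0.492, so y* = 34.4.
From dx/dt = 0: 1.47(1 - x*/235) = 0.0311·34.4, giving x* = 235·(1 - 0.728) = 63.9.
From dy/dt = 0: 0.013·63.9 - 0.259 = 0.0481z*, so z* = 0.572/0.0481 = 11.9.

x* ≈ 63.9, y* ≈ 34.4, z* ≈ 11.9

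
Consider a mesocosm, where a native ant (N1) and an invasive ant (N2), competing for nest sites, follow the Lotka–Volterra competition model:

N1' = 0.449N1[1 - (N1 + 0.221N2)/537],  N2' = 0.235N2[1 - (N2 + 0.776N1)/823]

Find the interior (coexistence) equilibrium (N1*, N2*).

N1* ≈ 429, N2* ≈ 490

Setting both brackets to zero gives the nullclines N1 + 0.221N2 = 537 and 0.776N1 + N2 = 823.
Substituting N2 = 823 - 0.776N1 into the first: N1(1 - 0.221·0.776) = 537 - 0.221·823.
So N1* = 355/0.829 = 429, and then N2* = 823 - 0.776·429 = 490.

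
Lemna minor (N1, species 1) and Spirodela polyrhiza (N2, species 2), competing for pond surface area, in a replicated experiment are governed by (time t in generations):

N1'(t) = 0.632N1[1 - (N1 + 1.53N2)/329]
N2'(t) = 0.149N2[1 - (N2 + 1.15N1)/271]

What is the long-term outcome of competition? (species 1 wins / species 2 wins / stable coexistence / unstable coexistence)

unstable coexistence (outcome depends on initial conditions)

Compare the nullcline intercepts: K1/α12 = 329/1.53 = 215 < K2 = 271; K2/α21 = 271/1.15 = 236 < K1 = 329.
Since both are reversed, neither can invade when rare; the interior point is a saddle.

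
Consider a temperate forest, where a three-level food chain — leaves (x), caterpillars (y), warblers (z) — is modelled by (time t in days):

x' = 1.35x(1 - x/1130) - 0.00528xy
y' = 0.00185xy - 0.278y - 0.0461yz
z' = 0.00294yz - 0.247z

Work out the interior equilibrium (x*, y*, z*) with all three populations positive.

x* ≈ 759, y* ≈ 84, z* ≈ 24.4

From dz/dt = 0: 0.00294y* = 0.247, so y* = 84.
From dx/dt = 0: 1.35(1 - x*/1130) = 0.00528·84, giving x* = 1130·(1 - 0.329) = 759.
From dy/dt = 0: 0.00185·759 - 0.278 = 0.0461z*, so z* = 1.13/0.0461 = 24.4.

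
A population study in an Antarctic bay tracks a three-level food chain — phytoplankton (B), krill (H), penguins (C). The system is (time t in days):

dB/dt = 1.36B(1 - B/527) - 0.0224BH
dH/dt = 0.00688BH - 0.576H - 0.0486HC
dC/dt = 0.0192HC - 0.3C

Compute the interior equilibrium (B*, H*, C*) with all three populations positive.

B* ≈ 391, H* ≈ 15.6, C* ≈ 43.6

From dC/dt = 0: 0.0192H* = 0.3, so H* = 15.6.
From dB/dt = 0: 1.36(1 - B*/527) = 0.0224·15.6, giving B* = 527·(1 - 0.257) = 391.
From dH/dt = 0: 0.00688·391 - 0.576 = 0.0486C*, so C* = 2.12/0.0486 = 43.6.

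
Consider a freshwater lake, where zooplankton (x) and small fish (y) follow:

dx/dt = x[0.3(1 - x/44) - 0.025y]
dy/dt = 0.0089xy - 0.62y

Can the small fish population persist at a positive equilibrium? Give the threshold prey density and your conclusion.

The predator equation gives dy/dt > 0 only when x > 0.62/0.0089 = 69.7.
Without the predator, x → K = 44. Since 44 < 69.7, the predator cannot invade.

Threshold x = 69.7; K < 69.7, so no, the predator goes extinct.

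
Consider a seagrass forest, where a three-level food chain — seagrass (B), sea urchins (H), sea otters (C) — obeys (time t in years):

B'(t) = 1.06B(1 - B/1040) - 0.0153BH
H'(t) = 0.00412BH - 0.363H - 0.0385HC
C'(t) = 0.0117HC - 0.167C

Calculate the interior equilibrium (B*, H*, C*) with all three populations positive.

From dC/dt = 0: 0.0117H* = 0.167, so H* = 14.3.
From dB/dt = 0: 1.06(1 - B*/1040) = 0.0153·14.3, giving B* = 1040·(1 - 0.206) = 826.
From dH/dt = 0: 0.00412·826 - 0.363 = 0.0385C*, so C* = 3.04/0.0385 = 78.9.

B* ≈ 826, H* ≈ 14.3, C* ≈ 78.9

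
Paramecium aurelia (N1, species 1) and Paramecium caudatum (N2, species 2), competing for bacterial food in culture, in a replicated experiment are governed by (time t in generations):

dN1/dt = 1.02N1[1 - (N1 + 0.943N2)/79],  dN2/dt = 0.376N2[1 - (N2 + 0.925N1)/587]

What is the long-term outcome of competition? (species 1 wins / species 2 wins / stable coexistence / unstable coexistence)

Compare the nullcline intercepts: K1/α12 = 79/0.943 = 83.8 < K2 = 587; K2/α21 = 587/0.925 = 635 > K1 = 79.
Since the inequalities point opposite ways, species 2 can invade but species 1 cannot.

species 2 excludes species 1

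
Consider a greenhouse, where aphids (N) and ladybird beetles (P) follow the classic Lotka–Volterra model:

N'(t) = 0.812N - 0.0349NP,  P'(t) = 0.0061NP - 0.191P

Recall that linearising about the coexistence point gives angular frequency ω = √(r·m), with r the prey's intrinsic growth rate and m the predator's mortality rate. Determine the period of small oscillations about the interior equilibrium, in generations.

Here r = 0.812 and m = 0.191, so r·m = 0.155.
ω = √0.155 = 0.394 per generation, hence T = 2π/ω ≈ 16 generations.

T ≈ 16 generations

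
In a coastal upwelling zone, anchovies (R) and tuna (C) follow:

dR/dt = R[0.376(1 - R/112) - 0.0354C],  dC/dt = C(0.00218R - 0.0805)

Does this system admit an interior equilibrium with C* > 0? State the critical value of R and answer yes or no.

The predator equation gives dC/dt > 0 only when R > 0.0805/0.00218 = 36.9.
Without the predator, R → K = 112. Since 112 > 36.9, the predator can invade and persist.

Threshold R = 36.9; K > 36.9, so yes, the predator persists.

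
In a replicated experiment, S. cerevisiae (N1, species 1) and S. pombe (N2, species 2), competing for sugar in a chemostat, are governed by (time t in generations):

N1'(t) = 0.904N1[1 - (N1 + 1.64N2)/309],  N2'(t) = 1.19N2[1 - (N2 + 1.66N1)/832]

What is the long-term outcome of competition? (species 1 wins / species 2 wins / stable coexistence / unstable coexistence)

Compare the nullcline intercepts: K1/α12 = 309/1.64 = 188 < K2 = 832; K2/α21 = 832/1.66 = 501 > K1 = 309.
Since the inequalities point opposite ways, species 2 can invade but species 1 cannot.

species 2 excludes species 1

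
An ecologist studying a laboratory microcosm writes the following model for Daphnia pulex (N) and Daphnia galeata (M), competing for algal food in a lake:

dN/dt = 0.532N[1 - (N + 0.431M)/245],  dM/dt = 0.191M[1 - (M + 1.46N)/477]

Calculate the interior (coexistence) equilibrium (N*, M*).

Setting both brackets to zero gives the nullclines N + 0.431M = 245 and 1.46N + M = 477.
Substituting M = 477 - 1.46N into the first: N(1 - 0.431·1.46) = 245 - 0.431·477.
So N* = 39.4/0.371 = 106, and then M* = 477 - 1.46·106 = 322.

N* ≈ 106, M* ≈ 322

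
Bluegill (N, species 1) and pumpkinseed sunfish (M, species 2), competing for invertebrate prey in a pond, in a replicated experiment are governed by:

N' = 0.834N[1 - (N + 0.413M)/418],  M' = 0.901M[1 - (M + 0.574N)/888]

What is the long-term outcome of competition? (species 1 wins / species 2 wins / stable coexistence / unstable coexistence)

Compare the nullcline intercepts: K1/α12 = 418/0.413 = 1010 > K2 = 888; K2/α21 = 888/0.574 = 1550 > K1 = 418.
Since both inequalities hold, each species can invade when rare, so the interior equilibrium is stable.

stable coexistence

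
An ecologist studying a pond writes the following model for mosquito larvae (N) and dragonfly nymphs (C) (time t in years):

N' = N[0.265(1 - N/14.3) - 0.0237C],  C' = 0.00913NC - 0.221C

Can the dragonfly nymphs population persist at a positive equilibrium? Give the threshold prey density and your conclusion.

Threshold N = 24.2; K < 24.2, so no, the predator goes extinct.

The predator equation gives dC/dt > 0 only when N > 0.221/0.00913 = 24.2.
Without the predator, N → K = 14.3. Since 14.3 < 24.2, the predator cannot invade.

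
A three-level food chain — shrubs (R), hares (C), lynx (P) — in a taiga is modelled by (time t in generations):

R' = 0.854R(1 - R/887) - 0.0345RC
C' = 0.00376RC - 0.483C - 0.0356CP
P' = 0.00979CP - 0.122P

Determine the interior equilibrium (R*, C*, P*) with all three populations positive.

From dP/dt = 0: 0.00979C* = 0.122, so C* = 12.5.
From dR/dt = 0: 0.854(1 - R*/887) = 0.0345·12.5, giving R* = 887·(1 - 0.503) = 440.
From dC/dt = 0: 0.00376·440 - 0.483 = 0.0356P*, so P* = 1.17/0.0356 = 33.

R* ≈ 440, C* ≈ 12.5, P* ≈ 33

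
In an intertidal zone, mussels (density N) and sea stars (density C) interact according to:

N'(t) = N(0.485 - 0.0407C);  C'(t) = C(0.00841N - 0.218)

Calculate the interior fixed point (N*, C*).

N* ≈ 25.9, C* ≈ 11.9

Set dC/dt = 0 with C > 0: 0.00841N - 0.218 = 0, so N* = 0.218/0.00841 = 25.9.
Set dN/dt = 0 with N > 0: 0.485 - 0.0407C = 0, so C* = 0.485/0.0407 = 11.9.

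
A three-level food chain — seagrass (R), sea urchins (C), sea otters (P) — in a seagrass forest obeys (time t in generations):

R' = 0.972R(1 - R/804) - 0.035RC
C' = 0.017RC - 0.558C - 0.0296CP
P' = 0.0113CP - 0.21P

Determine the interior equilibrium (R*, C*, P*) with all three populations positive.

From dP/dt = 0: 0.0113C* = 0.21, so C* = 18.6.
From dR/dt = 0: 0.972(1 - R*/804) = 0.035·18.6, giving R* = 804·(1 - 0.669) = 266.
From dC/dt = 0: 0.017·266 - 0.558 = 0.0296P*, so P* = 3.96/0.0296 = 134.

R* ≈ 266, C* ≈ 18.6, P* ≈ 134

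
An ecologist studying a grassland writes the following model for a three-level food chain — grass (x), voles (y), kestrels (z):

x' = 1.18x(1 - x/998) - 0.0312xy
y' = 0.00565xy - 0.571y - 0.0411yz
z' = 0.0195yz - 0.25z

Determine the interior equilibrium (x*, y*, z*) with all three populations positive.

From dz/dt = 0: 0.0195y* = 0.25, so y* = 12.8.
From dx/dt = 0: 1.18(1 - x*/998) = 0.0312·12.8, giving x* = 998·(1 - 0.339) = 660.
From dy/dt = 0: 0.00565·660 - 0.571 = 0.0411z*, so z* = 3.16/0.0411 = 76.8.

x* ≈ 660, y* ≈ 12.8, z* ≈ 76.8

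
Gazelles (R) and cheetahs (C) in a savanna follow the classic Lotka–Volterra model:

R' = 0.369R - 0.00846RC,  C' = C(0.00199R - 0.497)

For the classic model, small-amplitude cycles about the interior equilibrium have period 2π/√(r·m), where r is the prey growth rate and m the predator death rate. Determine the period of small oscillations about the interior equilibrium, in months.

T ≈ 14.7 months

Here r = 0.369 and m = 0.497, so r·m = 0.183.
ω = √0.183 = 0.428 per month, hence T = 2π/ω ≈ 14.7 months.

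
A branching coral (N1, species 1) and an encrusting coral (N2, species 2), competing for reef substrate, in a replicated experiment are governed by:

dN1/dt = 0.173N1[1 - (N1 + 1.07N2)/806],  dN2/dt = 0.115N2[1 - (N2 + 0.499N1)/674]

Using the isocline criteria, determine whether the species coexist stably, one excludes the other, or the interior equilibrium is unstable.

stable coexistence

Compare the nullcline intercepts: K1/α12 = 806/1.07 = 753 > K2 = 674; K2/α21 = 674/0.499 = 1350 > K1 = 806.
Since both inequalities hold, each species can invade when rare, so the interior equilibrium is stable.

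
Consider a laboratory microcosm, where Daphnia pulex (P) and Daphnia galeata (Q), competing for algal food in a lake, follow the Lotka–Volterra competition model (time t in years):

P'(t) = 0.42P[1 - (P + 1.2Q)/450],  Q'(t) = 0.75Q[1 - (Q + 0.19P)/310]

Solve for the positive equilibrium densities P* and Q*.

P* ≈ 101, Q* ≈ 291

Setting both brackets to zero gives the nullclines P + 1.2Q = 450 and 0.19P + Q = 310.
Substituting Q = 310 - 0.19P into the first: P(1 - 1.2·0.19) = 450 - 1.2·310.
So P* = 78/0.772 = 101, and then Q* = 310 - 0.19·101 = 291.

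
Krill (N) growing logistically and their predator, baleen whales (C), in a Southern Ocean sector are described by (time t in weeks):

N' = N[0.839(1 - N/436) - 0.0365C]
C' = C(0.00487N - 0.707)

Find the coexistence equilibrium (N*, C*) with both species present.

N* ≈ 145, C* ≈ 15.3

From dC/dt = 0 with C > 0: 0.00487N* = 0.707, so N* = 145.
Substitute into dN/dt = 0: 0.839(1 - 145/436) = 0.0365C*.
The bracket is 0.667, giving C* = 0.56/0.0365 = 15.3.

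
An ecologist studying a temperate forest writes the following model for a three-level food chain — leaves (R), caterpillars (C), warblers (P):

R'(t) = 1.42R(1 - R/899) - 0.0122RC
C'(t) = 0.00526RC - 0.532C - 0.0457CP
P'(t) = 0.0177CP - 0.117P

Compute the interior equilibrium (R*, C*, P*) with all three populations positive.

From dP/dt = 0: 0.0177C* = 0.117, so C* = 6.61.
From dR/dt = 0: 1.42(1 - R*/899) = 0.0122·6.61, giving R* = 899·(1 - 0.0568) = 848.
From dC/dt = 0: 0.00526·848 - 0.532 = 0.0457P*, so P* = 3.93/0.0457 = 86.

R* ≈ 848, C* ≈ 6.61, P* ≈ 86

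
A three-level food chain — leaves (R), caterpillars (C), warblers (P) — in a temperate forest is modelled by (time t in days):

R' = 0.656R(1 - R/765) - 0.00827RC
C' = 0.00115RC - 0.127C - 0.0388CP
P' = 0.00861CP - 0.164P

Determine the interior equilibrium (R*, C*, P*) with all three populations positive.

R* ≈ 581, C* ≈ 19, P* ≈ 14

From dP/dt = 0: 0.00861C* = 0.164, so C* = 19.
From dR/dt = 0: 0.656(1 - R*/765) = 0.00827·19, giving R* = 765·(1 - 0.24) = 581.
From dC/dt = 0: 0.00115·581 - 0.127 = 0.0388P*, so P* = 0.541/0.0388 = 14.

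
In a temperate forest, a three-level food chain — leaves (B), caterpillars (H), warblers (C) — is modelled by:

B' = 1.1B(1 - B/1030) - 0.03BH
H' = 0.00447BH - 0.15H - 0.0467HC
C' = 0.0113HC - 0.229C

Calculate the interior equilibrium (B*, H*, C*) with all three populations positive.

B* ≈ 461, H* ≈ 20.3, C* ≈ 40.9

From dC/dt = 0: 0.0113H* = 0.229, so H* = 20.3.
From dB/dt = 0: 1.1(1 - B*/1030) = 0.03·20.3, giving B* = 1030·(1 - 0.553) = 461.
From dH/dt = 0: 0.00447·461 - 0.15 = 0.0467C*, so C* = 1.91/0.0467 = 40.9.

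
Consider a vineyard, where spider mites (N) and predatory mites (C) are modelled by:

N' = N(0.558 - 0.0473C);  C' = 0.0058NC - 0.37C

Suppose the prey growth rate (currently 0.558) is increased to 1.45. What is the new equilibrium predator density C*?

C* ≈ 30.7

At the interior fixed point, setting dN/dt = 0 with N > 0 fixes C* = (prey growth rate)/(NC coefficient) — independent of the other coefficients.
With the change, C* = 1.45/0.0473 = 30.7; it rises from 11.8.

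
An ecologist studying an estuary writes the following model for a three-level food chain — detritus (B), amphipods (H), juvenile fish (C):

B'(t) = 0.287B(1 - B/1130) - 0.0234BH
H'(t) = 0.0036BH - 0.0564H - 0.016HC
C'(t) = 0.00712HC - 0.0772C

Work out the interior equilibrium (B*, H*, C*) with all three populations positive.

B* ≈ 131, H* ≈ 10.8, C* ≈ 26

From dC/dt = 0: 0.00712H* = 0.0772, so H* = 10.8.
From dB/dt = 0: 0.287(1 - B*/1130) = 0.0234·10.8, giving B* = 1130·(1 - 0.884) = 131.
From dH/dt = 0: 0.0036·131 - 0.0564 = 0.016C*, so C* = 0.415/0.016 = 26.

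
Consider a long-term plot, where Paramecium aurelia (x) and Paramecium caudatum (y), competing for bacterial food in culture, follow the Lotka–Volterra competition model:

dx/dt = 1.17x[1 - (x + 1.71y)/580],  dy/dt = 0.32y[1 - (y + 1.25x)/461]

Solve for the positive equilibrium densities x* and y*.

Setting both brackets to zero gives the nullclines x + 1.71y = 580 and 1.25x + y = 461.
Substituting y = 461 - 1.25x into the first: x(1 - 1.71·1.25) = 580 - 1.71·461.
So x* = -208/-1.14 = 183, and then y* = 461 - 1.25·183 = 232.

x* ≈ 183, y* ≈ 232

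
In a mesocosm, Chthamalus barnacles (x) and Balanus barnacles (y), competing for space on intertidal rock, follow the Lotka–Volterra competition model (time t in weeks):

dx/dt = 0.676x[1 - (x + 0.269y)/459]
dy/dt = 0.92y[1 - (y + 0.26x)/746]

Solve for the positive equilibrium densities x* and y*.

x* ≈ 278, y* ≈ 674

Setting both brackets to zero gives the nullclines x + 0.269y = 459 and 0.26x + y = 746.
Substituting y = 746 - 0.26x into the first: x(1 - 0.269·0.26) = 459 - 0.269·746.
So x* = 258/0.93 = 278, and then y* = 746 - 0.26·278 = 674.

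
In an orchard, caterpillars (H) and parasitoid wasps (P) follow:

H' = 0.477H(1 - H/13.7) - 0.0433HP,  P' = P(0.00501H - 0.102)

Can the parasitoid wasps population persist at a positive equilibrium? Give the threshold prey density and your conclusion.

Threshold H = 20.4; K < 20.4, so no, the predator goes extinct.

The predator equation gives dP/dt > 0 only when H > 0.102/0.00501 = 20.4.
Without the predator, H → K = 13.7. Since 13.7 < 20.4, the predator cannot invade.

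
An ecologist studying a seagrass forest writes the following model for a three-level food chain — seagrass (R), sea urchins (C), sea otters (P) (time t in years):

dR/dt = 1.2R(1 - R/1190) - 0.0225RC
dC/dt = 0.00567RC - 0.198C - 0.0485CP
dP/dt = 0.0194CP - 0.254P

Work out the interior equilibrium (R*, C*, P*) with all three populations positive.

R* ≈ 898, C* ≈ 13.1, P* ≈ 101

From dP/dt = 0: 0.0194C* = 0.254, so C* = 13.1.
From dR/dt = 0: 1.2(1 - R*/1190) = 0.0225·13.1, giving R* = 1190·(1 - 0.245) = 898.
From dC/dt = 0: 0.00567·898 - 0.198 = 0.0485P*, so P* = 4.89/0.0485 = 101.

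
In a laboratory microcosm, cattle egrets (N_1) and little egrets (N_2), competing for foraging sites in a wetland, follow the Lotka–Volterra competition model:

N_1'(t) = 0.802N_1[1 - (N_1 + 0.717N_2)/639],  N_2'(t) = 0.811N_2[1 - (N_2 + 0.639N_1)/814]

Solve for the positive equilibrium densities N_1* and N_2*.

N_1* ≈ 102, N_2* ≈ 749

Setting both brackets to zero gives the nullclines N_1 + 0.717N_2 = 639 and 0.639N_1 + N_2 = 814.
Substituting N_2 = 814 - 0.639N_1 into the first: N_1(1 - 0.717·0.639) = 639 - 0.717·814.
So N_1* = 55.4/0.542 = 102, and then N_2* = 814 - 0.639·102 = 749.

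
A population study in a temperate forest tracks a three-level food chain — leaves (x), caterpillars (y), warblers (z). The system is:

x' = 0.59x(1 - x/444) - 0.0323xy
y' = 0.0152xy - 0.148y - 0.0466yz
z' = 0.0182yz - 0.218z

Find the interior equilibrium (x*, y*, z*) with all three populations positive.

x* ≈ 153, y* ≈ 12, z* ≈ 46.7

From dz/dt = 0: 0.0182y* = 0.218, so y* = 12.
From dx/dt = 0: 0.59(1 - x*/444) = 0.0323·12, giving x* = 444·(1 - 0.656) = 153.
From dy/dt = 0: 0.0152·153 - 0.148 = 0.0466z*, so z* = 2.18/0.0466 = 46.7.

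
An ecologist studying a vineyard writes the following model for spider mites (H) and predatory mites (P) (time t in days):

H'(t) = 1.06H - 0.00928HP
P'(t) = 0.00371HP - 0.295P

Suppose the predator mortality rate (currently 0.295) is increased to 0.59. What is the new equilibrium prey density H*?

H* ≈ 159

At the interior fixed point, setting dP/dt = 0 with P > 0 fixes H* = (predator death rate)/(HP coefficient) — independent of the other coefficients.
With the change, H* = 0.59/0.00371 = 159; it rises from 79.5.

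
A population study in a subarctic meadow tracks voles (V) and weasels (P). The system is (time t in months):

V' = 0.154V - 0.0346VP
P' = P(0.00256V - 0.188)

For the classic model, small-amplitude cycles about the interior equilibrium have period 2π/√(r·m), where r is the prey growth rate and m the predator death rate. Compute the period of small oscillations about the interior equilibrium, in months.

T ≈ 36.9 months

Here r = 0.154 and m = 0.188, so r·m = 0.029.
ω = √0.029 = 0.17 per month, hence T = 2π/ω ≈ 36.9 months.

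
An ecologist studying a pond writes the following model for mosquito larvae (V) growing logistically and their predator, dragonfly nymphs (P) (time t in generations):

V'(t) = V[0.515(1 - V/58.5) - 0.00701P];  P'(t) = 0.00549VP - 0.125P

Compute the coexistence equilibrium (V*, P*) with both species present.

V* ≈ 22.8, P* ≈ 44.9

From dP/dt = 0 with P > 0: 0.00549V* = 0.125, so V* = 22.8.
Substitute into dV/dt = 0: 0.515(1 - 22.8/58.5) = 0.00701P*.
The bracket is 0.611, giving P* = 0.315/0.00701 = 44.9.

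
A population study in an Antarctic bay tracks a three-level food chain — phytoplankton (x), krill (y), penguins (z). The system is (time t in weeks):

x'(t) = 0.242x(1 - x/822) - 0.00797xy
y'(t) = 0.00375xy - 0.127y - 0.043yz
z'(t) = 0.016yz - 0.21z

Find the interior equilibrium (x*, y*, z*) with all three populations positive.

x* ≈ 467, y* ≈ 13.1, z* ≈ 37.7

From dz/dt = 0: 0.016y* = 0.21, so y* = 13.1.
From dx/dt = 0: 0.242(1 - x*/822) = 0.00797·13.1, giving x* = 822·(1 - 0.432) = 467.
From dy/dt = 0: 0.00375·467 - 0.127 = 0.043z*, so z* = 1.62/0.043 = 37.7.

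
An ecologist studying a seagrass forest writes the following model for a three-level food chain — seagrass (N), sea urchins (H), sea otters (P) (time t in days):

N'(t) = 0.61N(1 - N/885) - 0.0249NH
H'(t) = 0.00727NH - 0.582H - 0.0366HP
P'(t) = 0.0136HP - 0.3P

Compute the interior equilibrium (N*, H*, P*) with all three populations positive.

N* ≈ 88.1, H* ≈ 22.1, P* ≈ 1.6

From dP/dt = 0: 0.0136H* = 0.3, so H* = 22.1.
From dN/dt = 0: 0.61(1 - N*/885) = 0.0249·22.1, giving N* = 885·(1 - 0.9) = 88.1.
From dH/dt = 0: 0.00727·88.1 - 0.582 = 0.0366P*, so P* = 0.0586/0.0366 = 1.6.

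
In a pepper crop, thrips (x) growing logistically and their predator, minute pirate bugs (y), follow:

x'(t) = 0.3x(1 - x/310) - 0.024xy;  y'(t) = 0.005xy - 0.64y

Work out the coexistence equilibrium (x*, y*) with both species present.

From dy/dt = 0 with y > 0: 0.005x* = 0.64, so x* = 128.
Substitute into dx/dt = 0: 0.3(1 - 128/310) = 0.024y*.
The bracket is 0.587, giving y* = 0.176/0.024 = 7.34.

x* ≈ 128, y* ≈ 7.34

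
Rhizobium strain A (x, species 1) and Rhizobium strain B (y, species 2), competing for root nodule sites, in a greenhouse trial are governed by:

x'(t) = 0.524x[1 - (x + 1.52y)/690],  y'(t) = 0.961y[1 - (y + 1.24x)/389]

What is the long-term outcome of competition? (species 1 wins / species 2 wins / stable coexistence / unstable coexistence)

Compare the nullcline intercepts: K1/α12 = 690/1.52 = 454 > K2 = 389; K2/α21 = 389/1.24 = 314 < K1 = 690.
Since the inequalities point opposite ways, species 1 can invade but species 2 cannot.

species 1 excludes species 2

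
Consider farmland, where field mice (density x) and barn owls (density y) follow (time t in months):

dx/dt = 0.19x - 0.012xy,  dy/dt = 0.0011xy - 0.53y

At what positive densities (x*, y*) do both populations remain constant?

x* ≈ 482, y* ≈ 15.8

Set dy/dt = 0 with y > 0: 0.0011x - 0.53 = 0, so x* = 0.53/0.0011 = 482.
Set dx/dt = 0 with x > 0: 0.19 - 0.012y = 0, so y* = 0.19/0.012 = 15.8.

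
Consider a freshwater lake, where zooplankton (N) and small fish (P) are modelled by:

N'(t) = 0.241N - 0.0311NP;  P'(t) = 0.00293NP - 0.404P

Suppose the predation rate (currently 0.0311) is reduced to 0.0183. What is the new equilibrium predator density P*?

P* ≈ 13.2

At the interior fixed point, setting dN/dt = 0 with N > 0 fixes P* = (prey growth rate)/(NP coefficient) — independent of the other coefficients.
With the change, P* = 0.241/0.0183 = 13.2; it rises from 7.75.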